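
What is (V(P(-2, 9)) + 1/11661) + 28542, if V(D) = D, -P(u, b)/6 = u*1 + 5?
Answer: 332618365/11661 ≈ 28524.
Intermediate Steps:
P(u, b) = -30 - 6*u (P(u, b) = -6*(u*1 + 5) = -6*(u + 5) = -6*(5 + u) = -30 - 6*u)
(V(P(-2, 9)) + 1/11661) + 28542 = ((-30 - 6*(-2)) + 1/11661) + 28542 = ((-30 + 12) + 1/11661) + 28542 = (-18 + 1/11661) + 28542 = -209897/11661 + 28542 = 332618365/11661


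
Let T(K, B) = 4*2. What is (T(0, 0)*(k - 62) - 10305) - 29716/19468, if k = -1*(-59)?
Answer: -50278672/4867 ≈ -10331.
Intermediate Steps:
T(K, B) = 8
k = 59
(T(0, 0)*(k - 62) - 10305) - 29716/19468 = (8*(59 - 62) - 10305) - 29716/19468 = (8*(-3) - 10305) - 29716*1/19468 = (-24 - 10305) - 7429/4867 = -10329 - 7429/4867 = -50278672/4867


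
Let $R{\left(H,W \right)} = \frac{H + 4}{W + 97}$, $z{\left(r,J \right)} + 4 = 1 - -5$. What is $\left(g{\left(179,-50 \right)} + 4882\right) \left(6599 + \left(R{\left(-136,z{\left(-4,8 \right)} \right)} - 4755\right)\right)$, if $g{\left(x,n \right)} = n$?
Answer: $\frac{26711296}{3} \approx 8.9038 \cdot 10^{6}$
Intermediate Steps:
$z{\left(r,J \right)} = 2$ ($z{\left(r,J \right)} = -4 + \left(1 - -5\right) = -4 + \left(1 + 5\right) = -4 + 6 = 2$)
$R{\left(H,W \right)} = \frac{4 + H}{97 + W}$
$\left(g{\left(179,-50 \right)} + 4882\right) \left(6599 + \left(R{\left(-136,z{\left(-4,8 \right)} \right)} - 4755\right)\right) = \left(-50 + 4882\right) \left(6599 - \left(4755 - \frac{4 - 136}{97 + 2}\right)\right) = 4832 \left(6599 - \left(4755 - \frac{1}{99} \left(-132\right)\right)\right) = 4832 \left(6599 + \left(\frac{1}{99} \left(-132\right) - 4755\right)\right) = 4832 \left(6599 - \frac{14269}{3}\right) = 4832 \cdot \frac{5528}{3} = \frac{26711296}{3}$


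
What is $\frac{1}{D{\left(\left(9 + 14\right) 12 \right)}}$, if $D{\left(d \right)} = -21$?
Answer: $- \frac{1}{21} \approx -0.047619$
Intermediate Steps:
$\frac{1}{D{\left(\left(9 + 14\right) 12 \right)}} = \frac{1}{-21} = - \frac{1}{21}$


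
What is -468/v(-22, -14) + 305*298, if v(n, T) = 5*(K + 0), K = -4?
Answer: 454567/5 ≈ 90913.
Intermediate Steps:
v(n, T) = -20 (v(n, T) = 5*(-4 + 0) = 5*(-4) = -20)
-468/v(-22, -14) + 305*298 = -468/(-20) + 305*298 = -468*(-1/20) + 90890 = 117/5 + 90890 = 454567/5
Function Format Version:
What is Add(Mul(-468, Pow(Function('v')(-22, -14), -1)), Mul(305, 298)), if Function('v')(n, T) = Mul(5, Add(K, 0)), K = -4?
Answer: Rational(454567, 5) ≈ 90913.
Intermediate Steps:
Function('v')(n, T) = -20 (Function('v')(n, T) = Mul(5, Add(-4, 0)) = Mul(5, -4) = -20)
Add(Mul(-468, Pow(Function('v')(-22, -14), -1)), Mul(305, 298)) = Add(Mul(-468, Pow(-20, -1)), Mul(305, 298)) = Add(Mul(-468, Rational(-1, 20)), 90890) = Add(Rational(117, 5), 90890) = Rational(454567, 5)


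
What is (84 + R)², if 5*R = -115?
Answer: 3721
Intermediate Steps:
R = -23 (R = (⅕)*(-115) = -23)
(84 + R)² = (84 - 23)² = 61² = 3721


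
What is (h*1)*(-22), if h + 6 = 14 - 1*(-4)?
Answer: -264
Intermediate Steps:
h = 12 (h = -6 + (14 - 1*(-4)) = -6 + (14 + 4) = -6 + 18 = 12)
(h*1)*(-22) = (12*1)*(-22) = 12*(-22) = -264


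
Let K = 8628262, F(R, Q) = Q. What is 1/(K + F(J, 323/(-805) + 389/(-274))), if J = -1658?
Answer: 220570/1903135347693 ≈ 1.1590e-7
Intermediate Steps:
1/(K + F(J, 323/(-805) + 389/(-274))) = 1/(8628262 + (323/(-805) + 389/(-274))) = 1/(8628262 + (323*(-1/805) + 389*(-1/274))) = 1/(8628262 + (-323/805 - 389/274)) = 1/(8628262 - 401647/220570) = 1/(1903135347693/220570) = 220570/1903135347693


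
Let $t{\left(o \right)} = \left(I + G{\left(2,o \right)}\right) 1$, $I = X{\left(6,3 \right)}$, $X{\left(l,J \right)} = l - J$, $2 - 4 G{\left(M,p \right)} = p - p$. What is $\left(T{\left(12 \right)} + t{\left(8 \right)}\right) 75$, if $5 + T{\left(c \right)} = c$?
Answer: $\frac{1575}{2} \approx 787.5$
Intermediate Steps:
$T{\left(c \right)} = -5 + c$
$G{\left(M,p \right)} = \frac{1}{2}$ ($G{\left(M,p \right)} = \frac{1}{2} - \frac{p - p}{4} = \frac{1}{2} - 0 = \frac{1}{2} + 0 = \frac{1}{2}$)
$I = 3$ ($I = 6 - 3 = 3$)
$t{\left(o \right)} = \frac{7}{2}$ ($t{\left(o \right)} = \left(3 + \frac{1}{2}\right) 1 = \frac{7}{2} \cdot 1 = \frac{7}{2}$)
$\left(T{\left(12 \right)} + t{\left(8 \right)}\right) 75 = \left(\left(-5 + 12\right) + \frac{7}{2}\right) 75 = \left(7 + \frac{7}{2}\right) 75 = \frac{21}{2} \cdot 75 = \frac{1575}{2}$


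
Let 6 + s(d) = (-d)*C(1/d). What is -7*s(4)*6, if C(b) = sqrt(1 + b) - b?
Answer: 210 + 84*sqrt(5) ≈ 397.83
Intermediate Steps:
s(d) = -6 - d*(sqrt(1 + 1/d) - 1/d) (s(d) = -6 + (-d)*(sqrt(1 + 1/d) - 1/d) = -6 - d*(sqrt(1 + 1/d) - 1/d))
-7*s(4)*6 = -7*(-5 - 1*4*sqrt((1 + 4)/4))*6 = -7*(-5 - 1*4*sqrt((1/4)*5))*6 = -7*(-5 - 1*4*sqrt(5/4))*6 = -7*(-5 - 1*4*sqrt(5)/2)*6 = -7*(-5 - 2*sqrt(5))*6 = (35 + 14*sqrt(5))*6 = 210 + 84*sqrt(5)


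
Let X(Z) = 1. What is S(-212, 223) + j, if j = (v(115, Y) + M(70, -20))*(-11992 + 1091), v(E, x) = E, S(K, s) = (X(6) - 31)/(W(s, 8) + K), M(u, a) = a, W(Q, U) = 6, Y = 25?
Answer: -106666270/103 ≈ -1.0356e+6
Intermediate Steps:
S(K, s) = -30/(6 + K) (S(K, s) = (1 - 31)/(6 + K) = -30/(6 + K))
j = -1035595 (j = (115 - 20)*(-11992 + 1091) = 95*(-10901) = -1035595)
S(-212, 223) + j = -30/(6 - 212) - 1035595 = -30/(-206) - 1035595 = -30*(-1/206) - 1035595 = 15/103 - 1035595 = -106666270/103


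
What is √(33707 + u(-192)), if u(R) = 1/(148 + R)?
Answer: √16314177/22 ≈ 183.59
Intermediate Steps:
√(33707 + u(-192)) = √(33707 + 1/(148 - 192)) = √(33707 + 1/(-44)) = √(33707 - 1/44) = √(1483107/44) = √16314177/22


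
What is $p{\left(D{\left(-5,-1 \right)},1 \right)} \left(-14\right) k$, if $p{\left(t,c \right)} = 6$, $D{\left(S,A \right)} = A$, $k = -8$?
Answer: $672$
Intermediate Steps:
$p{\left(D{\left(-5,-1 \right)},1 \right)} \left(-14\right) k = 6 \left(-14\right) \left(-8\right) = \left(-84\right) \left(-8\right) = 672$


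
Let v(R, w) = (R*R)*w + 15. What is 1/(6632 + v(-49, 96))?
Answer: 1/237143 ≈ 4.2169e-6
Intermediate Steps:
v(R, w) = 15 + w*R² (v(R, w) = R²*w + 15 = w*R² + 15 = 15 + w*R²)
1/(6632 + v(-49, 96)) = 1/(6632 + (15 + 96*(-49)²)) = 1/(6632 + (15 + 96*2401)) = 1/(6632 + (15 + 230496)) = 1/(6632 + 230511) = 1/237143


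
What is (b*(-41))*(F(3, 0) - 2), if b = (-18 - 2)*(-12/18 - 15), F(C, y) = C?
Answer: -38540/3 ≈ -12847.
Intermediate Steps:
b = 940/3 (b = -20*(-12*1/18 - 15) = -20*(-⅔ - 15) = -20*(-47/3) = 940/3 ≈ 313.33)
(b*(-41))*(F(3, 0) - 2) = ((940/3)*(-41))*(3 - 2) = -38540/3*1 = -38540/3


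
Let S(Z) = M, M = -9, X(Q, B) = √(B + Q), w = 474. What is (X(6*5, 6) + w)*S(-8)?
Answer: -4320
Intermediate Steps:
S(Z) = -9
(X(6*5, 6) + w)*S(-8) = (√(6 + 6*5) + 474)*(-9) = (√(6 + 30) + 474)*(-9) = (√36 + 474)*(-9) = (6 + 474)*(-9) = 480*(-9) = -4320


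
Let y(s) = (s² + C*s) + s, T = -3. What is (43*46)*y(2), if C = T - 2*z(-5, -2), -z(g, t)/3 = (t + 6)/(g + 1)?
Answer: -23736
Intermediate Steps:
z(g, t) = -3*(6 + t)/(1 + g) (z(g, t) = -3*(t + 6)/(g + 1) = -3*(6 + t)/(1 + g))
C = -9 (C = -3 - 6*(-6 - 1*(-2))/(1 - 5) = -3 - 6*(-6 + 2)/(-4) = -3 - 6*(-1)*(-4)/4 = -3 - 2*3 = -3 - 6 = -9)
y(s) = s² - 8*s (y(s) = (s² - 9*s) + s = s² - 8*s)
(43*46)*y(2) = (43*46)*(2*(-8 + 2)) = 1978*(2*(-6)) = 1978*(-12) = -23736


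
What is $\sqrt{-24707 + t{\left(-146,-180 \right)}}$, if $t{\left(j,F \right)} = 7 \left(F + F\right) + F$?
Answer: $i \sqrt{27407} \approx 165.55 i$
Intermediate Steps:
$t{\left(j,F \right)} = 15 F$ ($t{\left(j,F \right)} = 7 \cdot 2 F + F = 14 F + F = 15 F$)
$\sqrt{-24707 + t{\left(-146,-180 \right)}} = \sqrt{-24707 + 15 \left(-180\right)} = \sqrt{-24707 - 2700} = \sqrt{-27407} = i \sqrt{27407}$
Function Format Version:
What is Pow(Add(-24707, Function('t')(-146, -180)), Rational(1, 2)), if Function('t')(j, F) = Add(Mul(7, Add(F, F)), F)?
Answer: Mul(I, Pow(27407, Rational(1, 2))) ≈ Mul(165.55, I)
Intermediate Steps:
Function('t')(j, F) = Mul(15, F) (Function('t')(j, F) = Add(Mul(7, Mul(2, F)), F) = Add(Mul(14, F), F) = Mul(15, F))
Pow(Add(-24707, Function('t')(-146, -180)), Rational(1, 2)) = Pow(Add(-24707, Mul(15, -180)), Rational(1, 2)) = Pow(Add(-24707, -2700), Rational(1, 2)) = Pow(-27407, Rational(1, 2)) = Mul(I, Pow(27407, Rational(1, 2)))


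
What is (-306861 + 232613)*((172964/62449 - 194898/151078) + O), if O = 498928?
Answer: -174751392311008216344/4717335011 ≈ -3.7044e+10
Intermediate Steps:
(-306861 + 232613)*((172964/62449 - 194898/151078) + O) = (-306861 + 232613)*((172964/62449 - 194898/151078) + 498928) = -74248*((172964*(1/62449) - 194898*1/151078) + 498928) = -74248*((172964/62449 - 97449/75539) + 498928) = -74248*(6979934995/4717335011 + 498928) = -74248*2353617502303203/4717335011 = -174751392311008216344/4717335011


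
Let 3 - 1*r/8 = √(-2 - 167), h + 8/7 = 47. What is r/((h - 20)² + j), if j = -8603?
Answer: -588/194393 + 2548*I/194393 ≈ -0.0030248 + 0.013107*I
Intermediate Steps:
h = 321/7 (h = -8/7 + 47 = 321/7 ≈ 45.857)
r = 24 - 104*I (r = 24 - 8*√(-2 - 167) = 24 - 104*I ≈ 24.0 - 104.0*I)
r/((h - 20)² + j) = (24 - 104*I)/((321/7 - 20)² - 8603) = (24 - 104*I)/((181/7)² - 8603) = (24 - 104*I)/(32761/49 - 8603) = (24 - 104*I)/(-388786/49) = (24 - 104*I)*(-49/388786) = -588/194393 + 2548*I/194393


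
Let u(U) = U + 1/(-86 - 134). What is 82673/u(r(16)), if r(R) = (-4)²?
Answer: 18188060/3519 ≈ 5168.5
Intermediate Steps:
r(R) = 16
u(U) = -1/220 + U (u(U) = U + 1/(-220) = U - 1/220 = -1/220 + U)
82673/u(r(16)) = 82673/(-1/220 + 16) = 82673/(3519/220) = 82673*(220/3519) = 18188060/3519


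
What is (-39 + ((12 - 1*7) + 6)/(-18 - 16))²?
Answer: 1787569/1156 ≈ 1546.3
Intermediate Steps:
(-39 + ((12 - 1*7) + 6)/(-18 - 16))² = (-39 + ((12 - 7) + 6)/(-34))² = (-39 + (5 + 6)*(-1/34))² = (-39 + 11*(-1/34))² = (-39 - 11/34)² = (-1337/34)² = 1787569/1156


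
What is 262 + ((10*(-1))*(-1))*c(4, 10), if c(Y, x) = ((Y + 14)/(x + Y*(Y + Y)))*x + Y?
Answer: 2414/7 ≈ 344.86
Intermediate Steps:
c(Y, x) = Y + x*(14 + Y)/(x + 2*Y²) (c(Y, x) = ((14 + Y)/(x + Y*(2*Y)))*x + Y = ((14 + Y)/(x + 2*Y²))*x + Y = x*(14 + Y)/(x + 2*Y²) + Y = Y + x*(14 + Y)/(x + 2*Y²))
262 + ((10*(-1))*(-1))*c(4, 10) = 262 + ((10*(-1))*(-1))*(2*(4³ + 7*10 + 4*10)/(10 + 2*4²)) = 262 + (-10*(-1))*(2*(64 + 70 + 40)/(10 + 2*16)) = 262 + 10*(2*174/(10 + 32)) = 262 + 10*(2*174/42) = 262 + 10*(2*(1/42)*174) = 262 + 10*(58/7) = 262 + 580/7 = 2414/7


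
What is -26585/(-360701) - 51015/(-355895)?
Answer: 5572526018/25674336479 ≈ 0.21705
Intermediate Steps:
-26585/(-360701) - 51015/(-355895) = -26585*(-1/360701) - 51015*(-1/355895) = 26585/360701 + 10203/71179 = 5572526018/25674336479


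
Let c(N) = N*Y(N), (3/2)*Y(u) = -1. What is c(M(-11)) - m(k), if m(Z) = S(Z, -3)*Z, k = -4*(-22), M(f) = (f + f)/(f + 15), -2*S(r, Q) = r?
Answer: 11627/3 ≈ 3875.7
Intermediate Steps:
S(r, Q) = -r/2
Y(u) = -2/3 (Y(u) = (2/3)*(-1) = -2/3)
M(f) = 2*f/(15 + f) (M(f) = (2*f)/(15 + f) = 2*f/(15 + f))
k = 88
m(Z) = -Z**2/2 (m(Z) = (-Z/2)*Z = -Z**2/2)
c(N) = -2*N/3 (c(N) = N*(-2/3) = -2*N/3)
c(M(-11)) - m(k) = -4*(-11)/(3*(15 - 11)) - (-1)*88**2/2 = -4*(-11)/(3*4) - (-1)*7744/2 = -4*(-11)/(3*4) - 1*(-3872) = -2/3*(-11/2) + 3872 = 11/3 + 3872 = 11627/3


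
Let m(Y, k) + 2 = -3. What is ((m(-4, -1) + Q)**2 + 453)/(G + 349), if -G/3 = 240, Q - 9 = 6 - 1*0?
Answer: -79/53 ≈ -1.4906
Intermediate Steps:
m(Y, k) = -5 (m(Y, k) = -2 - 3 = -5)
Q = 15 (Q = 9 + (6 - 1*0) = 9 + (6 + 0) = 9 + 6 = 15)
G = -720 (G = -3*240 = -720)
((m(-4, -1) + Q)**2 + 453)/(G + 349) = ((-5 + 15)**2 + 453)/(-720 + 349) = (10**2 + 453)/(-371) = (100 + 453)*(-1/371) = 553*(-1/371) = -79/53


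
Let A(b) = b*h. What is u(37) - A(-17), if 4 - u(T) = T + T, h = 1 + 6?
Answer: 49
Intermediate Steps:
h = 7
A(b) = 7*b (A(b) = b*7 = 7*b)
u(T) = 4 - 2*T (u(T) = 4 - (T + T) = 4 - 2*T)
u(37) - A(-17) = (4 - 2*37) - 7*(-17) = (4 - 74) - 1*(-119) = -70 + 119 = 49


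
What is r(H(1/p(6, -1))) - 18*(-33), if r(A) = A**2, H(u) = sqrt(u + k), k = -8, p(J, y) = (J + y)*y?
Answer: 2929/5 ≈ 585.80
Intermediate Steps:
p(J, y) = y*(J + y)
H(u) = sqrt(-8 + u) (H(u) = sqrt(u - 8) = sqrt(-8 + u))
r(H(1/p(6, -1))) - 18*(-33) = (sqrt(-8 + 1/(-(6 - 1))))**2 - 18*(-33) = (sqrt(-8 + 1/(-1*5)))**2 + 594 = (sqrt(-8 + 1/(-5)))**2 + 594 = (sqrt(-8 - 1/5))**2 + 594 = (sqrt(-41/5))**2 + 594 = (I*sqrt(205)/5)**2 + 594 = -41/5 + 594 = 2929/5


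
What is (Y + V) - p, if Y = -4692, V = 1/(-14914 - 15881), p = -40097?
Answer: 1090296974/30795 ≈ 35405.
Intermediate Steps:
V = -1/30795 (V = 1/(-30795) = -1/30795 ≈ -3.2473e-5)
(Y + V) - p = (-4692 - 1/30795) - 1*(-40097) = -144490141/30795 + 40097 = 1090296974/30795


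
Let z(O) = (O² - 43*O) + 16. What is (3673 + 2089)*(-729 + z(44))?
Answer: -3854778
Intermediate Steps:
z(O) = 16 + O² - 43*O
(3673 + 2089)*(-729 + z(44)) = (3673 + 2089)*(-729 + (16 + 44² - 43*44)) = 5762*(-729 + (16 + 1936 - 1892)) = 5762*(-729 + 60) = 5762*(-669) = -3854778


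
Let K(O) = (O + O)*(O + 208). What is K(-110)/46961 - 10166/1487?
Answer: -509465246/69831007 ≈ -7.2957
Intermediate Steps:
K(O) = 2*O*(208 + O) (K(O) = (2*O)*(208 + O) = 2*O*(208 + O))
K(-110)/46961 - 10166/1487 = (2*(-110)*(208 - 110))/46961 - 10166/1487 = (2*(-110)*98)*(1/46961) - 10166*1/1487 = -21560*1/46961 - 10166/1487 = -21560/46961 - 10166/1487 = -509465246/69831007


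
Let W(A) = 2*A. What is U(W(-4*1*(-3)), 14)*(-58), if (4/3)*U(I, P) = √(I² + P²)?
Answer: -87*√193 ≈ -1208.6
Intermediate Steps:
U(I, P) = 3*√(I² + P²)/4
U(W(-4*1*(-3)), 14)*(-58) = (3*√((2*(-4*1*(-3)))² + 14²)/4)*(-58) = (3*√((2*(-4*(-3)))² + 196)/4)*(-58) = (3*√((2*12)² + 196)/4)*(-58) = (3*√(24² + 196)/4)*(-58) = (3*√(576 + 196)/4)*(-58) = (3*√772/4)*(-58) = (3*(2*√193)/4)*(-58) = (3*√193/2)*(-58) = -87*√193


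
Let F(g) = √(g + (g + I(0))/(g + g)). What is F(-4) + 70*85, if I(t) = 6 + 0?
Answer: 5950 + I*√17/2 ≈ 5950.0 + 2.0616*I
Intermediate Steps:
I(t) = 6
F(g) = √(g + (6 + g)/(2*g)) (F(g) = √(g + (g + 6)/(g + g)) = √(g + (6 + g)/((2*g))) = √(g + (6 + g)*(1/(2*g))) = √(g + (6 + g)/(2*g)))
F(-4) + 70*85 = √(2 + 4*(-4) + 12/(-4))/2 + 70*85 = √(2 - 16 + 12*(-¼))/2 + 5950 = √(2 - 16 - 3)/2 + 5950 = √(-17)/2 + 5950 = (I*√17)/2 + 5950 = I*√17/2 + 5950 = 5950 + I*√17/2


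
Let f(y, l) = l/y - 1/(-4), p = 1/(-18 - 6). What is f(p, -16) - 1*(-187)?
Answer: 2285/4 ≈ 571.25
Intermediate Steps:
p = -1/24 (p = 1/(-24) = -1/24 ≈ -0.041667)
f(y, l) = 1/4 + l/y (f(y, l) = l/y - 1*(-1/4) = l/y + 1/4 = 1/4 + l/y)
f(p, -16) - 1*(-187) = (-16 + (1/4)*(-1/24))/(-1/24) - 1*(-187) = -24*(-16 - 1/96) + 187 = -24*(-1537/96) + 187 = 1537/4 + 187 = 2285/4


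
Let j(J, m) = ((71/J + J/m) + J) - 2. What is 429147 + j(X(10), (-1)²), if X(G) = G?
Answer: 4291721/10 ≈ 4.2917e+5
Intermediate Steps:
j(J, m) = -2 + J + 71/J + J/m (j(J, m) = (J + 71/J + J/m) - 2 = -2 + J + 71/J + J/m)
429147 + j(X(10), (-1)²) = 429147 + (-2 + 10 + 71/10 + 10/((-1)²)) = 429147 + (-2 + 10 + 71*(⅒) + 10/1) = 429147 + (-2 + 10 + 71/10 + 10*1) = 429147 + (-2 + 10 + 71/10 + 10) = 429147 + 251/10 = 4291721/10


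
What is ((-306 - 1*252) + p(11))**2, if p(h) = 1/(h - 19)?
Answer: 19936225/64 ≈ 3.1150e+5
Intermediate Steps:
p(h) = 1/(-19 + h)
((-306 - 1*252) + p(11))**2 = ((-306 - 1*252) + 1/(-19 + 11))**2 = ((-306 - 252) + 1/(-8))**2 = (-558 - 1/8)**2 = (-4465/8)**2 = 19936225/64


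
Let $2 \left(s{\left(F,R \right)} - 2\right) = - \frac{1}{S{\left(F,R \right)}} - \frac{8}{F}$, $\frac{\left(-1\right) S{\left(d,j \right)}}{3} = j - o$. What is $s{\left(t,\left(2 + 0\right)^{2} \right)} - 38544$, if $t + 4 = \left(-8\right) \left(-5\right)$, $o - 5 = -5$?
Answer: $- \frac{2775029}{72} \approx -38542.0$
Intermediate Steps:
$o = 0$ ($o = 5 - 5 = 0$)
$t = 36$ ($t = -4 - -40 = -4 + 40 = 36$)
$S{\left(d,j \right)} = - 3 j$ ($S{\left(d,j \right)} = - 3 \left(j - 0\right) = - 3 \left(j + 0\right) = - 3 j$)
$s{\left(F,R \right)} = 2 - \frac{4}{F} + \frac{1}{6 R}$ ($s{\left(F,R \right)} = 2 + \frac{- \frac{1}{\left(-3\right) R} - \frac{8}{F}}{2} = 2 + \frac{- \frac{-1}{3 R} - \frac{8}{F}}{2} = 2 + \frac{\frac{1}{3 R} - \frac{8}{F}}{2} = 2 + \frac{- \frac{8}{F} + \frac{1}{3 R}}{2} = 2 + \left(- \frac{4}{F} + \frac{1}{6 R}\right) = 2 - \frac{4}{F} + \frac{1}{6 R}$)
$s{\left(t,\left(2 + 0\right)^{2} \right)} - 38544 = \left(2 - \frac{4}{36} + \frac{1}{6 \left(2 + 0\right)^{2}}\right) - 38544 = \left(2 - \frac{1}{9} + \frac{1}{6 \cdot 2^{2}}\right) - 38544 = \left(2 - \frac{1}{9} + \frac{1}{6 \cdot 4}\right) - 38544 = \left(2 - \frac{1}{9} + \frac{1}{6} \cdot \frac{1}{4}\right) - 38544 = \left(2 - \frac{1}{9} + \frac{1}{24}\right) - 38544 = \frac{139}{72} - 38544 = - \frac{2775029}{72}$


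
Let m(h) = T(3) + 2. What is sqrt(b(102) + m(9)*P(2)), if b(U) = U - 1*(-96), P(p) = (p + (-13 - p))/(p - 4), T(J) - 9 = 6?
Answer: sqrt(1234)/2 ≈ 17.564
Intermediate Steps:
T(J) = 15 (T(J) = 9 + 6 = 15)
P(p) = -13/(-4 + p)
m(h) = 17 (m(h) = 15 + 2 = 17)
b(U) = 96 + U (b(U) = U + 96 = 96 + U)
sqrt(b(102) + m(9)*P(2)) = sqrt((96 + 102) + 17*(-13/(-4 + 2))) = sqrt(198 + 17*(-13/(-2))) = sqrt(198 + 17*(-13*(-1/2))) = sqrt(198 + 17*(13/2)) = sqrt(198 + 221/2) = sqrt(617/2) = sqrt(1234)/2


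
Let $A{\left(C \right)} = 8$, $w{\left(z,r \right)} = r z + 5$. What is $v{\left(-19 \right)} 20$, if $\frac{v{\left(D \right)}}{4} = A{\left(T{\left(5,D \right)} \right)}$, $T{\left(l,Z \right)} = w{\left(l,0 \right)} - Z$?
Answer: $640$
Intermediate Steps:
$w{\left(z,r \right)} = 5 + r z$
$T{\left(l,Z \right)} = 5 - Z$ ($T{\left(l,Z \right)} = \left(5 + 0 l\right) - Z = \left(5 + 0\right) - Z = 5 - Z$)
$v{\left(D \right)} = 32$ ($v{\left(D \right)} = 4 \cdot 8 = 32$)
$v{\left(-19 \right)} 20 = 32 \cdot 20 = 640$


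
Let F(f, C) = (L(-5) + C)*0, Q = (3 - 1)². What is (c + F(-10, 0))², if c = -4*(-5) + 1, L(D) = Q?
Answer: 441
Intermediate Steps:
Q = 4 (Q = 2² = 4)
L(D) = 4
F(f, C) = 0 (F(f, C) = (4 + C)*0 = 0)
c = 21 (c = 20 + 1 = 21)
(c + F(-10, 0))² = (21 + 0)² = 21² = 441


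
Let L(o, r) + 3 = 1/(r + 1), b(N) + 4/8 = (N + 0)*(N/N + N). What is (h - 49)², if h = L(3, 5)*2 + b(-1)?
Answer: 109561/36 ≈ 3043.4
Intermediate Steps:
b(N) = -½ + N*(1 + N) (b(N) = -½ + (N + 0)*(N/N + N) = -½ + N*(1 + N))
L(o, r) = -3 + 1/(1 + r) (L(o, r) = -3 + 1/(r + 1) = -3 + 1/(1 + r))
h = -37/6 (h = ((-2 - 3*5)/(1 + 5))*2 + (-½ - 1 + (-1)²) = ((-2 - 15)/6)*2 + (-½ - 1 + 1) = ((⅙)*(-17))*2 - ½ = -17/6*2 - ½ = -17/3 - ½ = -37/6 ≈ -6.1667)
(h - 49)² = (-37/6 - 49)² = (-331/6)² = 109561/36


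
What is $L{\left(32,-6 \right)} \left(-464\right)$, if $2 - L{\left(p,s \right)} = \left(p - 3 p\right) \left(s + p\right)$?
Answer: $-773024$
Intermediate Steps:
$L{\left(p,s \right)} = 2 + 2 p \left(p + s\right)$ ($L{\left(p,s \right)} = 2 - \left(p - 3 p\right) \left(s + p\right) = 2 - - 2 p \left(p + s\right) = 2 + 2 p \left(p + s\right)$)
$L{\left(32,-6 \right)} \left(-464\right) = \left(2 + 2 \cdot 32^{2} + 2 \cdot 32 \left(-6\right)\right) \left(-464\right) = \left(2 + 2 \cdot 1024 - 384\right) \left(-464\right) = \left(2 + 2048 - 384\right) \left(-464\right) = 1666 \left(-464\right) = -773024$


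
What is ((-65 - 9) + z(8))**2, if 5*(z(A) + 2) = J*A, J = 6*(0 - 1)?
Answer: 183184/25 ≈ 7327.4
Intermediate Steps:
J = -6 (J = 6*(-1) = -6)
z(A) = -2 - 6*A/5 (z(A) = -2 + (-6*A)/5 = -2 - 6*A/5)
((-65 - 9) + z(8))**2 = ((-65 - 9) + (-2 - 6/5*8))**2 = (-74 + (-2 - 48/5))**2 = (-74 - 58/5)**2 = (-428/5)**2 = 183184/25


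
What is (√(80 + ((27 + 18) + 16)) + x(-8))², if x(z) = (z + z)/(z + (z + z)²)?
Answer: 135505/961 - 4*√141/31 ≈ 139.47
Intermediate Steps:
x(z) = 2*z/(z + 4*z²) (x(z) = (2*z)/(z + (2*z)²) = (2*z)/(z + 4*z²) = 2*z/(z + 4*z²))
(√(80 + ((27 + 18) + 16)) + x(-8))² = (√(80 + ((27 + 18) + 16)) + 2/(1 + 4*(-8)))² = (√(80 + (45 + 16)) + 2/(1 - 32))² = (√(80 + 61) + 2/(-31))² = (√141 + 2*(-1/31))² = (√141 - 2/31)² = (-2/31 + √141)²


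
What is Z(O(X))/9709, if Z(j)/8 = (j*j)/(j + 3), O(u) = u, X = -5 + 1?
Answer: -128/9709 ≈ -0.013184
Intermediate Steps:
X = -4
Z(j) = 8*j²/(3 + j) (Z(j) = 8*((j*j)/(j + 3)) = 8*(j²/(3 + j)) = 8*j²/(3 + j))
Z(O(X))/9709 = (8*(-4)²/(3 - 4))/9709 = (8*16/(-1))*(1/9709) = (8*16*(-1))*(1/9709) = -128*1/9709 = -128/9709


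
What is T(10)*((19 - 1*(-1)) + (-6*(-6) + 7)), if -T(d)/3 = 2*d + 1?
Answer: -3969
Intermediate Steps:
T(d) = -3 - 6*d (T(d) = -3*(2*d + 1) = -3*(1 + 2*d) = -3 - 6*d)
T(10)*((19 - 1*(-1)) + (-6*(-6) + 7)) = (-3 - 6*10)*((19 - 1*(-1)) + (-6*(-6) + 7)) = (-3 - 60)*((19 + 1) + (36 + 7)) = -63*(20 + 43) = -63*63 = -3969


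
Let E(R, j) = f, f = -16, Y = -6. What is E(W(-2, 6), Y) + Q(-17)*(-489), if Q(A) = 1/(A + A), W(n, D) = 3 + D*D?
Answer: -55/34 ≈ -1.6176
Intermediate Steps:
W(n, D) = 3 + D²
Q(A) = 1/(2*A)
E(R, j) = -16
E(W(-2, 6), Y) + Q(-17)*(-489) = -16 + ((½)/(-17))*(-489) = -16 + ((½)*(-1/17))*(-489) = -16 - 1/34*(-489) = -16 + 489/34 = -55/34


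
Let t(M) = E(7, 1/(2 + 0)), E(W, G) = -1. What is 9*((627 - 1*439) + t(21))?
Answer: 1683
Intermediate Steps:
t(M) = -1
9*((627 - 1*439) + t(21)) = 9*((627 - 1*439) - 1) = 9*((627 - 439) - 1) = 9*(188 - 1) = 9*187 = 1683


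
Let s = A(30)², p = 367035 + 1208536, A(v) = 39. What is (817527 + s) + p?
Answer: 2394619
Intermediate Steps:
p = 1575571
s = 1521 (s = 39² = 1521)
(817527 + s) + p = (817527 + 1521) + 1575571 = 819048 + 1575571 = 2394619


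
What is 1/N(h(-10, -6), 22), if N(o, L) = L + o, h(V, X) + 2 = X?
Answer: 1/14 ≈ 0.071429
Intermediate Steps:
h(V, X) = -2 + X
1/N(h(-10, -6), 22) = 1/(22 + (-2 - 6)) = 1/(22 - 8) = 1/14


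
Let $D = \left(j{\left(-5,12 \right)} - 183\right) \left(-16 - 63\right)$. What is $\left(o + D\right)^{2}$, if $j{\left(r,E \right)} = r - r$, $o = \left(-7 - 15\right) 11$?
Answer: $202066225$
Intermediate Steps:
$o = -242$ ($o = \left(-22\right) 11 = -242$)
$j{\left(r,E \right)} = 0$
$D = 14457$ ($D = \left(0 - 183\right) \left(-16 - 63\right) = \left(-183\right) \left(-79\right) = 14457$)
$\left(o + D\right)^{2} = \left(-242 + 14457\right)^{2} = 14215^{2} = 202066225$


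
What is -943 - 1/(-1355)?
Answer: -1277764/1355 ≈ -943.00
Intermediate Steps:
-943 - 1/(-1355) = -943 - 1*(-1/1355) = -943 + 1/1355 = -1277764/1355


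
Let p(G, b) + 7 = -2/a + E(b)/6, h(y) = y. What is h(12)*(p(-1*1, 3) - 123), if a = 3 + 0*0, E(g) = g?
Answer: -1562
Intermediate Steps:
a = 3 (a = 3 + 0 = 3)
p(G, b) = -23/3 + b/6 (p(G, b) = -7 + (-2/3 + b/6) = -23/3 + b/6)
h(12)*(p(-1*1, 3) - 123) = 12*((-23/3 + (1/6)*3) - 123) = 12*((-23/3 + 1/2) - 123) = 12*(-43/6 - 123) = 12*(-781/6) = -1562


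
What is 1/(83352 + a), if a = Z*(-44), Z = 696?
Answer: 1/52728 ≈ 1.8965e-5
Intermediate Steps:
a = -30624 (a = 696*(-44) = -30624)
1/(83352 + a) = 1/(83352 - 30624) = 1/52728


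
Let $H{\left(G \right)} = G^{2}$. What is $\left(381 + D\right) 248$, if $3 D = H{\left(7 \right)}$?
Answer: $\frac{295616}{3} \approx 98539.0$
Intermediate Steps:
$D = \frac{49}{3}$ ($D = \frac{7^{2}}{3} = \frac{1}{3} \cdot 49 = \frac{49}{3} \approx 16.333$)
$\left(381 + D\right) 248 = \left(381 + \frac{49}{3}\right) 248 = \frac{1192}{3} \cdot 248 = \frac{295616}{3}$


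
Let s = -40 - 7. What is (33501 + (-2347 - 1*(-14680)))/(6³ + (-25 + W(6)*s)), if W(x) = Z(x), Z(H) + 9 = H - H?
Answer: 22917/307 ≈ 74.648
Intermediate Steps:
Z(H) = -9 (Z(H) = -9 + (H - H) = -9 + 0 = -9)
W(x) = -9
s = -47
(33501 + (-2347 - 1*(-14680)))/(6³ + (-25 + W(6)*s)) = (33501 + (-2347 - 1*(-14680)))/(6³ + (-25 - 9*(-47))) = (33501 + (-2347 + 14680))/(216 + (-25 + 423)) = (33501 + 12333)/(216 + 398) = 45834/614 = 45834*(1/614) = 22917/307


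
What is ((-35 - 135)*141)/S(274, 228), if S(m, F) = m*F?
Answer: -3995/10412 ≈ -0.38369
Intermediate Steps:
S(m, F) = F*m
((-35 - 135)*141)/S(274, 228) = ((-35 - 135)*141)/((228*274)) = -170*141/62472 = -23970*1/62472 = -3995/10412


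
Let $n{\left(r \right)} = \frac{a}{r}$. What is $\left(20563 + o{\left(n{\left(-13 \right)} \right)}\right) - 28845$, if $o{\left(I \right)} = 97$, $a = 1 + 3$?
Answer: $-8185$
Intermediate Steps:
$a = 4$
$n{\left(r \right)} = \frac{4}{r}$
$\left(20563 + o{\left(n{\left(-13 \right)} \right)}\right) - 28845 = \left(20563 + 97\right) - 28845 = 20660 - 28845 = -8185$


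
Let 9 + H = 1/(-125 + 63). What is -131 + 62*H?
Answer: -690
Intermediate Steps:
H = -559/62 (H = -9 + 1/(-125 + 63) = -9 + 1/(-62) = -9 - 1/62 = -559/62 ≈ -9.0161)
-131 + 62*H = -131 + 62*(-559/62) = -131 - 559 = -690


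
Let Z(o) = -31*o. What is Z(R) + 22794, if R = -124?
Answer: 26638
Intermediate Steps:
Z(R) + 22794 = -31*(-124) + 22794 = 3844 + 22794 = 26638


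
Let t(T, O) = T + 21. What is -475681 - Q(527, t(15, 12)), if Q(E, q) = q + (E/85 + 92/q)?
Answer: -21407659/45 ≈ -4.7573e+5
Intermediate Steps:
t(T, O) = 21 + T
Q(E, q) = q + 92/q + E/85 (Q(E, q) = q + (E*(1/85) + 92/q) = q + (E/85 + 92/q) = q + (92/q + E/85) = q + 92/q + E/85)
-475681 - Q(527, t(15, 12)) = -475681 - ((21 + 15) + 92/(21 + 15) + (1/85)*527) = -475681 - (36 + 92/36 + 31/5) = -475681 - (36 + 92*(1/36) + 31/5) = -475681 - (36 + 23/9 + 31/5) = -475681 - 1*2014/45 = -475681 - 2014/45 = -21407659/45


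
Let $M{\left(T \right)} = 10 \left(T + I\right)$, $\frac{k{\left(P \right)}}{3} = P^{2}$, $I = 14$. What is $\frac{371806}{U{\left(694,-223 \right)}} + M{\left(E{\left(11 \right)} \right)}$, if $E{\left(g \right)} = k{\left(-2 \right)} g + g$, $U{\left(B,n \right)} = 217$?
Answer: $\frac{712496}{217} \approx 3283.4$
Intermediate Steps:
$k{\left(P \right)} = 3 P^{2}$
$E{\left(g \right)} = 13 g$ ($E{\left(g \right)} = 3 \left(-2\right)^{2} g + g = 3 \cdot 4 g + g = 12 g + g = 13 g$)
$M{\left(T \right)} = 140 + 10 T$ ($M{\left(T \right)} = 10 \left(T + 14\right) = 10 \left(14 + T\right) = 140 + 10 T$)
$\frac{371806}{U{\left(694,-223 \right)}} + M{\left(E{\left(11 \right)} \right)} = \frac{371806}{217} + \left(140 + 10 \cdot 13 \cdot 11\right) = 371806 \cdot \frac{1}{217} + \left(140 + 10 \cdot 143\right) = \frac{371806}{217} + \left(140 + 1430\right) = \frac{371806}{217} + 1570 = \frac{712496}{217}$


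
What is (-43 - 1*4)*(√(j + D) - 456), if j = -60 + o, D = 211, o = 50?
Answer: 21432 - 47*√201 ≈ 20766.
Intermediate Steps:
j = -10 (j = -60 + 50 = -10)
(-43 - 1*4)*(√(j + D) - 456) = (-43 - 1*4)*(√(-10 + 211) - 456) = (-43 - 4)*(√201 - 456) = -47*(-456 + √201) = 21432 - 47*√201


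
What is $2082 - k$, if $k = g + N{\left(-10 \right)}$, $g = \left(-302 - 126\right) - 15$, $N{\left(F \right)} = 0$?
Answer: $2525$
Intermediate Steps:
$g = -443$ ($g = -428 - 15 = -443$)
$k = -443$ ($k = -443 + 0 = -443$)
$2082 - k = 2082 - -443 = 2082 + 443 = 2525$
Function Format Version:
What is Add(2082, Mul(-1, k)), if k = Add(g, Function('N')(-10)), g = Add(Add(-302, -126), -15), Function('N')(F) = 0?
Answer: 2525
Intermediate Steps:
g = -443 (g = Add(-428, -15) = -443)
k = -443 (k = Add(-443, 0) = -443)
Add(2082, Mul(-1, k)) = Add(2082, Mul(-1, -443)) = Add(2082, 443) = 2525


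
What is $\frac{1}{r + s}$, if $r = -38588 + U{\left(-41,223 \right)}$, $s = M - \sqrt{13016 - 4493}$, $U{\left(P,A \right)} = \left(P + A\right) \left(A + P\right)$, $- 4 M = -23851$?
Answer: $\frac{2660}{1281219} + \frac{16 \sqrt{947}}{1281219} \approx 0.0024604$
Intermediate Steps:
$M = \frac{23851}{4}$ ($M = \left(- \frac{1}{4}\right) \left(-23851\right) = \frac{23851}{4} \approx 5962.8$)
$U{\left(P,A \right)} = \left(A + P\right)^{2}$ ($U{\left(P,A \right)} = \left(A + P\right) \left(A + P\right) = \left(A + P\right)^{2}$)
$s = \frac{23851}{4} - 3 \sqrt{947}$ ($s = \frac{23851}{4} - \sqrt{13016 - 4493} = \frac{23851}{4} - \sqrt{8523} = \frac{23851}{4} - 3 \sqrt{947} \approx 5870.4$)
$r = -5464$ ($r = -38588 + \left(223 - 41\right)^{2} = -38588 + 182^{2} = -38588 + 33124 = -5464$)
$\frac{1}{r + s} = \frac{1}{-5464 + \left(\frac{23851}{4} - 3 \sqrt{947}\right)} = \frac{1}{\frac{1995}{4} - 3 \sqrt{947}}$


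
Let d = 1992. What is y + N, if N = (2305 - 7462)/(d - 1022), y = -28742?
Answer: -27884897/970 ≈ -28747.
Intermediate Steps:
N = -5157/970 (N = (2305 - 7462)/(1992 - 1022) = -5157/970 ≈ -5.3165)
y + N = -28742 - 5157/970 = -27884897/970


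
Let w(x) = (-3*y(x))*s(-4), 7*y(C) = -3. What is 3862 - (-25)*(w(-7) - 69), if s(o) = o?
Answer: 14059/7 ≈ 2008.4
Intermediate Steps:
y(C) = -3/7 (y(C) = (⅐)*(-3) = -3/7)
w(x) = -36/7 (w(x) = -3*(-3/7)*(-4) = (9/7)*(-4) = -36/7)
3862 - (-25)*(w(-7) - 69) = 3862 - (-25)*(-36/7 - 69) = 3862 - (-25)*(-519)/7 = 3862 - 1*12975/7 = 3862 - 12975/7 = 14059/7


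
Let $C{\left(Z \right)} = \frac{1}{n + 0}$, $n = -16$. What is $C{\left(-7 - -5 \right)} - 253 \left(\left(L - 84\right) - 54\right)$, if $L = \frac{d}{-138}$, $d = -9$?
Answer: $\frac{558359}{16} \approx 34897.0$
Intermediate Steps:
$L = \frac{3}{46}$ ($L = - \frac{9}{-138} = \left(-9\right) \left(- \frac{1}{138}\right) = \frac{3}{46} \approx 0.065217$)
$C{\left(Z \right)} = - \frac{1}{16}$ ($C{\left(Z \right)} = \frac{1}{-16 + 0} = \frac{1}{-16} = - \frac{1}{16}$)
$C{\left(-7 - -5 \right)} - 253 \left(\left(L - 84\right) - 54\right) = - \frac{1}{16} - 253 \left(\left(\frac{3}{46} - 84\right) - 54\right) = - \frac{1}{16} - 253 \left(- \frac{3861}{46} - 54\right) = - \frac{1}{16} - - \frac{69795}{2} = - \frac{1}{16} + \frac{69795}{2} = \frac{558359}{16}$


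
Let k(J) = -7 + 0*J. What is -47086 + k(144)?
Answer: -47093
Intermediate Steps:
k(J) = -7 (k(J) = -7 + 0 = -7)
-47086 + k(144) = -47086 - 7 = -47093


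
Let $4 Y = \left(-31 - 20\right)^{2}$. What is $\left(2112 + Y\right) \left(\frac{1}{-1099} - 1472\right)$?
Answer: $- \frac{17874287721}{4396} \approx -4.066 \cdot 10^{6}$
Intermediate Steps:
$Y = \frac{2601}{4}$ ($Y = \frac{\left(-31 - 20\right)^{2}}{4} = \frac{\left(-51\right)^{2}}{4} = \frac{1}{4} \cdot 2601 = \frac{2601}{4} \approx 650.25$)
$\left(2112 + Y\right) \left(\frac{1}{-1099} - 1472\right) = \left(2112 + \frac{2601}{4}\right) \left(\frac{1}{-1099} - 1472\right) = \frac{11049 \left(- \frac{1}{1099} - 1472\right)}{4} = \frac{11049}{4} \left(- \frac{1617729}{1099}\right) = - \frac{17874287721}{4396}$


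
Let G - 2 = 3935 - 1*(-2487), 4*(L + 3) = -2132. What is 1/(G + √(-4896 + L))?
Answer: 803/5159151 - I*√1358/20636604 ≈ 0.00015565 - 1.7857e-6*I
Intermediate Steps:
L = -536 (L = -3 + (¼)*(-2132) = -3 - 533 = -536)
G = 6424 (G = 2 + (3935 - 1*(-2487)) = 2 + (3935 + 2487) = 2 + 6422 = 6424)
1/(G + √(-4896 + L)) = 1/(6424 + √(-4896 - 536)) = 1/(6424 + √(-5432)) = 1/(6424 + 2*I*√1358)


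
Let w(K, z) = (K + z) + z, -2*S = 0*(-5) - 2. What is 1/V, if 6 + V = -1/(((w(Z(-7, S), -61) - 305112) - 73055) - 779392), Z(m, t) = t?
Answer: -1157680/6946079 ≈ -0.16667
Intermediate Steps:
S = 1 (S = -(0*(-5) - 2)/2 = -(0 - 2)/2 = -1/2*(-2) = 1)
w(K, z) = K + 2*z
V = -6946079/1157680 (V = -6 - 1/((((1 + 2*(-61)) - 305112) - 73055) - 779392) = -6 - 1/((((1 - 122) - 305112) - 73055) - 779392) = -6 - 1/(((-121 - 305112) - 73055) - 779392) = -6 - 1/((-305233 - 73055) - 779392) = -6 - 1/(-378288 - 779392) = -6 - 1/(-1157680) = -6 - 1*(-1/1157680) = -6 + 1/1157680 = -6946079/1157680 ≈ -6.0000)
1/V = 1/(-6946079/1157680) = -1157680/6946079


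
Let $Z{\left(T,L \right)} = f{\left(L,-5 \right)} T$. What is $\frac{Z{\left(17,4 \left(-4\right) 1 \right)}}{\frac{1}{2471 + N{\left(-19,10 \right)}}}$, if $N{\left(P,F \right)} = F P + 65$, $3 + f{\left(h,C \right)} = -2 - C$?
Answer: $0$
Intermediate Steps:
$f{\left(h,C \right)} = -5 - C$ ($f{\left(h,C \right)} = -3 - \left(2 + C\right) = -5 - C$)
$Z{\left(T,L \right)} = 0$ ($Z{\left(T,L \right)} = \left(-5 - -5\right) T = \left(-5 + 5\right) T = 0 T = 0$)
$N{\left(P,F \right)} = 65 + F P$
$\frac{Z{\left(17,4 \left(-4\right) 1 \right)}}{\frac{1}{2471 + N{\left(-19,10 \right)}}} = \frac{0}{\frac{1}{2471 + \left(65 + 10 \left(-19\right)\right)}} = \frac{0}{\frac{1}{2471 + \left(65 - 190\right)}} = \frac{0}{\frac{1}{2471 - 125}} = \frac{0}{\frac{1}{2346}} = 0 \frac{1}{\frac{1}{2346}} = 0 \cdot 2346 = 0$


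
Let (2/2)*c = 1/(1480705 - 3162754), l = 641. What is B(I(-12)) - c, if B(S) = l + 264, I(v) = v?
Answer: 1522254346/1682049 ≈ 905.00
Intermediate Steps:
c = -1/1682049 (c = 1/(1480705 - 3162754) = 1/(-1682049) = -1/1682049 ≈ -5.9451e-7)
B(S) = 905 (B(S) = 641 + 264 = 905)
B(I(-12)) - c = 905 - 1*(-1/1682049) = 905 + 1/1682049 = 1522254346/1682049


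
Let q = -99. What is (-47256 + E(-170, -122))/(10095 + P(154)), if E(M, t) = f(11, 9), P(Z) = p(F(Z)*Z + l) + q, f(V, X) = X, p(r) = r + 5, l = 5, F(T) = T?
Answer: -47247/33722 ≈ -1.4011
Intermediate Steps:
p(r) = 5 + r
P(Z) = -89 + Z**2 (P(Z) = (5 + (Z*Z + 5)) - 99 = (5 + (Z**2 + 5)) - 99 = (5 + (5 + Z**2)) - 99 = (10 + Z**2) - 99 = -89 + Z**2)
E(M, t) = 9
(-47256 + E(-170, -122))/(10095 + P(154)) = (-47256 + 9)/(10095 + (-89 + 154**2)) = -47247/(10095 + (-89 + 23716)) = -47247/(10095 + 23627) = -47247/33722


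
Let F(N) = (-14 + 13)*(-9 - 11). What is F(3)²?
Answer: 400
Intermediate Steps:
F(N) = 20 (F(N) = -1*(-20) = 20)
F(3)² = 20² = 400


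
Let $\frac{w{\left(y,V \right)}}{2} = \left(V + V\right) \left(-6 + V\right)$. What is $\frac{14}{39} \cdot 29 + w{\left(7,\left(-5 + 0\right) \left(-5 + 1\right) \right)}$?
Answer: $\frac{44086}{39} \approx 1130.4$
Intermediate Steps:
$w{\left(y,V \right)} = 4 V \left(-6 + V\right)$ ($w{\left(y,V \right)} = 2 \left(V + V\right) \left(-6 + V\right) = 2 \cdot 2 V \left(-6 + V\right) = 4 V \left(-6 + V\right)$)
$\frac{14}{39} \cdot 29 + w{\left(7,\left(-5 + 0\right) \left(-5 + 1\right) \right)} = \frac{14}{39} \cdot 29 + 4 \left(-5 + 0\right) \left(-5 + 1\right) \left(-6 + \left(-5 + 0\right) \left(-5 + 1\right)\right) = 14 \cdot \frac{1}{39} \cdot 29 + 4 \left(\left(-5\right) \left(-4\right)\right) \left(-6 - -20\right) = \frac{14}{39} \cdot 29 + 4 \cdot 20 \left(-6 + 20\right) = \frac{406}{39} + 4 \cdot 20 \cdot 14 = \frac{406}{39} + 1120 = \frac{44086}{39}$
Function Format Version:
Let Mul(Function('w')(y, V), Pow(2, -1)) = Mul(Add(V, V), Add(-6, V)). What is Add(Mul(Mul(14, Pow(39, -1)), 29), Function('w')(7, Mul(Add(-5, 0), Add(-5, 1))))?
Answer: Rational(44086, 39) ≈ 1130.4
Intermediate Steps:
Function('w')(y, V) = Mul(4, V, Add(-6, V)) (Function('w')(y, V) = Mul(2, Mul(Add(V, V), Add(-6, V))) = Mul(2, Mul(Mul(2, V), Add(-6, V))) = Mul(2, Mul(2, V, Add(-6, V))) = Mul(4, V, Add(-6, V)))
Add(Mul(Mul(14, Pow(39, -1)), 29), Function('w')(7, Mul(Add(-5, 0), Add(-5, 1)))) = Add(Mul(Mul(14, Pow(39, -1)), 29), Mul(4, Mul(Add(-5, 0), Add(-5, 1)), Add(-6, Mul(Add(-5, 0), Add(-5, 1))))) = Add(Mul(Mul(14, Rational(1, 39)), 29), Mul(4, Mul(-5, -4), Add(-6, Mul(-5, -4)))) = Add(Mul(Rational(14, 39), 29), Mul(4, 20, Add(-6, 20))) = Add(Rational(406, 39), Mul(4, 20, 14)) = Add(Rational(406, 39), 1120) = Rational(44086, 39)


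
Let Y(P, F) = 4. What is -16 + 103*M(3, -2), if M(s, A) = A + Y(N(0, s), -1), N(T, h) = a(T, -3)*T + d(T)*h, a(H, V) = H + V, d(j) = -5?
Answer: 190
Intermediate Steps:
N(T, h) = -5*h + T*(-3 + T) (N(T, h) = (T - 3)*T - 5*h = (-3 + T)*T - 5*h = T*(-3 + T) - 5*h = -5*h + T*(-3 + T))
M(s, A) = 4 + A (M(s, A) = A + 4 = 4 + A)
-16 + 103*M(3, -2) = -16 + 103*(4 - 2) = -16 + 103*2 = -16 + 206 = 190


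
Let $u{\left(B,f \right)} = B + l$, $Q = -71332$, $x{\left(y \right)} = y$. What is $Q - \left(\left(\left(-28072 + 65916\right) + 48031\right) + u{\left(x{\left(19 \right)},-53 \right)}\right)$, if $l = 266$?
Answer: $-157492$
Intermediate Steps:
$u{\left(B,f \right)} = 266 + B$ ($u{\left(B,f \right)} = B + 266 = 266 + B$)
$Q - \left(\left(\left(-28072 + 65916\right) + 48031\right) + u{\left(x{\left(19 \right)},-53 \right)}\right) = -71332 - \left(\left(\left(-28072 + 65916\right) + 48031\right) + \left(266 + 19\right)\right) = -71332 - \left(\left(37844 + 48031\right) + 285\right) = -71332 - \left(85875 + 285\right) = -71332 - 86160 = -157492$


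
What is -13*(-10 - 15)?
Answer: 325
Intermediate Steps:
-13*(-10 - 15) = -13*(-25) = 325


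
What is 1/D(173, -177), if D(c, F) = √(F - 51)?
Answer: -I*√57/114 ≈ -0.066227*I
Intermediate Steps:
D(c, F) = √(-51 + F)
1/D(173, -177) = 1/(√(-51 - 177)) = 1/(√(-228)) = 1/(2*I*√57) = -I*√57/114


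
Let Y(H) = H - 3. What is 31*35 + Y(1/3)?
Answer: 3247/3 ≈ 1082.3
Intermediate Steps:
Y(H) = -3 + H
31*35 + Y(1/3) = 31*35 + (-3 + 1/3) = 1085 + (-3 + ⅓) = 1085 - 8/3 = 3247/3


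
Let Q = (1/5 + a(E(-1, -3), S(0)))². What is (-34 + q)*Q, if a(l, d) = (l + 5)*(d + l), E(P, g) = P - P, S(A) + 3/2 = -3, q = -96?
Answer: -646477/10 ≈ -64648.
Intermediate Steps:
S(A) = -9/2 (S(A) = -3/2 - 3 = -9/2)
E(P, g) = 0
a(l, d) = (5 + l)*(d + l)
Q = 49729/100 (Q = (1/5 + (0² + 5*(-9/2) + 5*0 - 9/2*0))² = (⅕ + (0 - 45/2 + 0 + 0))² = (⅕ - 45/2)² = (-223/10)² = 49729/100 ≈ 497.29)
(-34 + q)*Q = (-34 - 96)*(49729/100) = -130*49729/100 = -646477/10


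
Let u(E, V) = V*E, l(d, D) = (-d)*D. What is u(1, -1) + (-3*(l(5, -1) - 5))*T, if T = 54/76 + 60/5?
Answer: -1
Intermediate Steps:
l(d, D) = -D*d
u(E, V) = E*V
T = 483/38 (T = 54*(1/76) + 60*(⅕) = 27/38 + 12 = 483/38 ≈ 12.711)
u(1, -1) + (-3*(l(5, -1) - 5))*T = 1*(-1) - 3*(-1*(-1)*5 - 5)*(483/38) = -1 - 3*(5 - 5)*(483/38) = -1 - 3*0*(483/38) = -1 + 0*(483/38) = -1 + 0 = -1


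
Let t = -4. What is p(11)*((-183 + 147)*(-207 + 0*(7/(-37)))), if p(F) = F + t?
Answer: 52164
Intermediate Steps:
p(F) = -4 + F (p(F) = F - 4 = -4 + F)
p(11)*((-183 + 147)*(-207 + 0*(7/(-37)))) = (-4 + 11)*((-183 + 147)*(-207 + 0*(7/(-37)))) = 7*(-36*(-207 + 0*(7*(-1/37)))) = 7*(-36*(-207 + 0*(-7/37))) = 7*(-36*(-207 + 0)) = 7*(-36*(-207)) = 7*7452 = 52164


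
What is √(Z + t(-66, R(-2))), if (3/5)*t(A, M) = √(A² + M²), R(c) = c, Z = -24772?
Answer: √(-222948 + 30*√1090)/3 ≈ 157.04*I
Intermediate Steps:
t(A, M) = 5*√(A² + M²)/3
√(Z + t(-66, R(-2))) = √(-24772 + 5*√((-66)² + (-2)²)/3) = √(-24772 + 5*√(4356 + 4)/3) = √(-24772 + 5*√4360/3) = √(-24772 + 5*(2*√1090)/3) = √(-24772 + 10*√1090/3)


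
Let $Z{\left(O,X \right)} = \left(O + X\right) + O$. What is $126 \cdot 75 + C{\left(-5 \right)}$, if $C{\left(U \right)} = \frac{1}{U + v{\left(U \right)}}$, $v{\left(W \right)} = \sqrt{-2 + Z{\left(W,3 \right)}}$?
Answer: $\frac{321295}{34} - \frac{3 i}{34} \approx 9449.9 - 0.088235 i$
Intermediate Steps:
$Z{\left(O,X \right)} = X + 2 O$
$v{\left(W \right)} = \sqrt{1 + 2 W}$ ($v{\left(W \right)} = \sqrt{-2 + \left(3 + 2 W\right)} = \sqrt{1 + 2 W}$)
$C{\left(U \right)} = \frac{1}{U + \sqrt{1 + 2 U}}$
$126 \cdot 75 + C{\left(-5 \right)} = 126 \cdot 75 + \frac{1}{-5 + \sqrt{1 + 2 \left(-5\right)}} = 9450 + \frac{1}{-5 + \sqrt{1 - 10}} = 9450 + \frac{1}{-5 + \sqrt{-9}} = 9450 + \frac{1}{-5 + 3 i} = 9450 + \frac{-5 - 3 i}{34}$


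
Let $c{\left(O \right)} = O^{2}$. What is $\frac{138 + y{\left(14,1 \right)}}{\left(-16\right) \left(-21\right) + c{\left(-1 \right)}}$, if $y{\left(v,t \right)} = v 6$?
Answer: $\frac{222}{337} \approx 0.65875$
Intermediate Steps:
$y{\left(v,t \right)} = 6 v$
$\frac{138 + y{\left(14,1 \right)}}{\left(-16\right) \left(-21\right) + c{\left(-1 \right)}} = \frac{138 + 6 \cdot 14}{\left(-16\right) \left(-21\right) + \left(-1\right)^{2}} = \frac{138 + 84}{336 + 1} = \frac{222}{337}$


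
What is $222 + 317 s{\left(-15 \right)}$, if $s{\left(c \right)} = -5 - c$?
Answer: $3392$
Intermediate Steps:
$222 + 317 s{\left(-15 \right)} = 222 + 317 \left(-5 - -15\right) = 222 + 317 \left(-5 + 15\right) = 222 + 317 \cdot 10 = 222 + 3170 = 3392$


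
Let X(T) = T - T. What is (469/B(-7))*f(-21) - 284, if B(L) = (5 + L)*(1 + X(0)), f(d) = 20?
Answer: -4974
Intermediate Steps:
X(T) = 0
B(L) = 5 + L (B(L) = (5 + L)*(1 + 0) = (5 + L)*1 = 5 + L)
(469/B(-7))*f(-21) - 284 = (469/(5 - 7))*20 - 284 = (469/(-2))*20 - 284 = (469*(-½))*20 - 284 = -469/2*20 - 284 = -4690 - 284 = -4974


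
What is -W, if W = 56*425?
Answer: -23800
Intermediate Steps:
W = 23800
-W = -1*23800 = -23800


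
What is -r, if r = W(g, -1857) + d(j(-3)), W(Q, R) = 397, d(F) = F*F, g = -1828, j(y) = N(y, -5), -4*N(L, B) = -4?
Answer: -398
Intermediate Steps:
N(L, B) = 1 (N(L, B) = -¼*(-4) = 1)
j(y) = 1
d(F) = F²
r = 398 (r = 397 + 1² = 397 + 1 = 398)
-r = -1*398 = -398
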